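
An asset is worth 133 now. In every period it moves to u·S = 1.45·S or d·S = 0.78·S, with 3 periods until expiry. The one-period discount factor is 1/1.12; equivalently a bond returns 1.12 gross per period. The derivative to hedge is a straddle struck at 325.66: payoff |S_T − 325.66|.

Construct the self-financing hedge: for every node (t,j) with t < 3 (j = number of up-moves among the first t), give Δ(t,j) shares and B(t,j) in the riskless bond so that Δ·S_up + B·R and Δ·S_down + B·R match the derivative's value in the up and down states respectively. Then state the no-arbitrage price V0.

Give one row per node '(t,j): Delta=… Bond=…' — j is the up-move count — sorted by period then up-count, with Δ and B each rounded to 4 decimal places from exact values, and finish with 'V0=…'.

Risk-neutral probability p* = (R−d)/(u−d) = (1.12−0.78)/(1.45−0.78) = 0.5075.
Terminal values V(3,·): V(3,0)=262.5446, V(3,1)=208.3301, V(3,2)=107.5467, V(3,3)=79.8071
Node (2,0) S=80.9172: V=(p*·208.3301+(1−p*)·262.5446)/1.12=209.8507; Δ=(208.3301−262.5446)/(117.3299−63.1154)=-1.0000; B=V−Δ·S=290.7679
Node (2,1) S=150.4230: V=(p*·107.5467+(1−p*)·208.3301)/1.12=140.3449; Δ=(107.5467−208.3301)/(218.1133−117.3299)=-1.0000; B=V−Δ·S=290.7679
Node (2,2) S=279.6325: V=(p*·79.8071+(1−p*)·107.5467)/1.12=83.4552; Δ=(79.8071−107.5467)/(405.4671−218.1133)=-0.1481; B=V−Δ·S=124.8575
Node (1,0) S=103.7400: V=(p*·140.3449+(1−p*)·209.8507)/1.12=155.8742; Δ=(140.3449−209.8507)/(150.4230−80.9172)=-1.0000; B=V−Δ·S=259.6142
Node (1,1) S=192.8500: V=(p*·83.4552+(1−p*)·140.3449)/1.12=99.5317; Δ=(83.4552−140.3449)/(279.6325−150.4230)=-0.4403; B=V−Δ·S=184.4416
Node (0,0) S=133.0000: V=(p*·99.5317+(1−p*)·155.8742)/1.12=113.6451; Δ=(99.5317−155.8742)/(192.8500−103.7400)=-0.6323; B=V−Δ·S=197.7383
Self-financing check: at every node Δ·S+B equals the discounted successor values.

(0,0): Delta=-0.6323 Bond=197.7383
(1,0): Delta=-1.0000 Bond=259.6142
(1,1): Delta=-0.4403 Bond=184.4416
(2,0): Delta=-1.0000 Bond=290.7679
(2,1): Delta=-1.0000 Bond=290.7679
(2,2): Delta=-0.1481 Bond=124.8575
V0=113.6451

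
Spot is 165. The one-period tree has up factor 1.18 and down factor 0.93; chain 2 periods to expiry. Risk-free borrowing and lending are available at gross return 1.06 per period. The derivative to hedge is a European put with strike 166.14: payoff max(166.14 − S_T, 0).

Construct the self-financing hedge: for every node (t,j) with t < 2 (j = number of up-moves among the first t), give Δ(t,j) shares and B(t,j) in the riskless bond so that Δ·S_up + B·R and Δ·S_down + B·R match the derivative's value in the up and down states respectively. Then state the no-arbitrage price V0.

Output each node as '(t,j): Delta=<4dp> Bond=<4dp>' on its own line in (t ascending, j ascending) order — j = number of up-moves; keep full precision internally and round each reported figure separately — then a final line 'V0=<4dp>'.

Risk-neutral probability p* = (R−d)/(u−d) = (1.06−0.93)/(1.18−0.93) = 0.5200.
At expiry t=2: V(2,0)=23.4315, V(2,1)=0.0000, V(2,2)=0.0000
(1,0): S=153.4500. Δ = (V_up−V_dn)/(S_up−S_dn) = (0.0000−23.4315)/(181.0710−142.7085) = -0.6108. V = [p*·0.0000 + (1−p*)·23.4315]/1.06 = 10.6105. B = V − Δ·S = 104.3365.
(1,1): S=194.7000. Δ = (V_up−V_dn)/(S_up−S_dn) = (0.0000−0.0000)/(229.7460−181.0710) = 0.0000. V = [p*·0.0000 + (1−p*)·0.0000]/1.06 = 0.0000. B = V − Δ·S = 0.0000.
(0,0): S=165.0000. Δ = (V_up−V_dn)/(S_up−S_dn) = (0.0000−10.6105)/(194.7000−153.4500) = -0.2572. V = [p*·0.0000 + (1−p*)·10.6105]/1.06 = 4.8048. B = V − Δ·S = 47.2467.
Each (Δ,B) replicates both successor values, so the strategy is self-financing and V0 is arbitrage-free.

(0,0): Delta=-0.2572 Bond=47.2467
(1,0): Delta=-0.6108 Bond=104.3365
(1,1): Delta=0.0000 Bond=0.0000
V0=4.8048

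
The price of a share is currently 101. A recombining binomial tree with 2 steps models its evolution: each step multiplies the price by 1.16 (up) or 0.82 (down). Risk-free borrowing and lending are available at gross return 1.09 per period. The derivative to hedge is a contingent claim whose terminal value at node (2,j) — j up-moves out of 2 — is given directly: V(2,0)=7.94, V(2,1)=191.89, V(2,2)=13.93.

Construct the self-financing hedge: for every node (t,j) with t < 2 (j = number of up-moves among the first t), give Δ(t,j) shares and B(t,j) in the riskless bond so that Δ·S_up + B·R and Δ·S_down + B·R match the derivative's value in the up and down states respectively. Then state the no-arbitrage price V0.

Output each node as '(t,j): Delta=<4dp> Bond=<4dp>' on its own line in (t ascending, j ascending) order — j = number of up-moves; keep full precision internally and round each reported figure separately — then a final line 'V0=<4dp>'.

(0,0): Delta=-2.7638 Bond=339.6287
(1,0): Delta=6.5326 Bond=-399.7285
(1,1): Delta=-4.4675 Bond=569.8052
V0=60.4892

Under the risk-neutral measure, an up-move has probability p* = (R−d)/(u−d) = 0.7941 and values discount at R = 1.09.
At expiry t=2: V(2,0)=7.9400, V(2,1)=191.8900, V(2,2)=13.9300
(1,0): S=82.8200. Δ = (V_up−V_dn)/(S_up−S_dn) = (191.8900−7.9400)/(96.0712−67.9124) = 6.5326. V = [p*·191.8900 + (1−p*)·7.9400]/1.09 = 141.3009. B = V − Δ·S = -399.7285.
(1,1): S=117.1600. Δ = (V_up−V_dn)/(S_up−S_dn) = (13.9300−191.8900)/(135.9056−96.0712) = -4.4675. V = [p*·13.9300 + (1−p*)·191.8900]/1.09 = 46.3934. B = V − Δ·S = 569.8052.
(0,0): S=101.0000. Δ = (V_up−V_dn)/(S_up−S_dn) = (46.3934−141.3009)/(117.1600−82.8200) = -2.7638. V = [p*·46.3934 + (1−p*)·141.3009]/1.09 = 60.4892. B = V − Δ·S = 339.6287.
Root portfolio cost Δ·101+B reproduces V0=60.4892.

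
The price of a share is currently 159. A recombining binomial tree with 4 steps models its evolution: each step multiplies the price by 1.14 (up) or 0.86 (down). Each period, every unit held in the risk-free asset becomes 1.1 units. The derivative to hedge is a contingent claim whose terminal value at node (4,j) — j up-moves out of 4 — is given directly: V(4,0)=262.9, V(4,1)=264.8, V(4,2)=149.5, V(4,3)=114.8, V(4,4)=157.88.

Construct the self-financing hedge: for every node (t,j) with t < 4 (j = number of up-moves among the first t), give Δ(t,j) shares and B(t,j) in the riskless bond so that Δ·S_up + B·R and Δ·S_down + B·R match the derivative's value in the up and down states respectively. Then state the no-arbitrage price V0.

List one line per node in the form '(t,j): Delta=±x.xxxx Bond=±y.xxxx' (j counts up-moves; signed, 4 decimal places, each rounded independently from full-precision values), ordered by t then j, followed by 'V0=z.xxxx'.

(0,0): Delta=0.1714 Bond=70.2343
(1,0): Delta=-1.1590 Bond=259.1748
(1,1): Delta=0.3387 Bond=46.9382
(2,0): Delta=-2.7211 Bond=468.7932
(2,1): Delta=-0.9626 Bond=254.4755
(2,2): Delta=0.5023 Bond=17.8248
(3,0): Delta=0.0671 Bond=233.6948
(3,1): Delta=-3.0717 Bond=562.6688
(3,2): Delta=-0.6974 Bond=232.7987
(3,3): Delta=0.6531 Bond=-15.9247
V0=97.4908

Since d<R<u, set p* = (R−d)/(u−d) = 0.8571; price each node as the discounted p*-expectation of its children.
Terminal values V(4,·): V(4,0)=262.9000, V(4,1)=264.8000, V(4,2)=149.5000, V(4,3)=114.8000, V(4,4)=157.8800
  t=3,j=0: stock 101.1329 → up 115.2915 (V=264.8000), down 86.9743 (V=262.9000). Price 240.4805; hedge Δ=0.0671, bond B=233.6948.
  t=3,j=1: stock 134.0599 → up 152.8283 (V=149.5000), down 115.2915 (V=264.8000). Price 150.8831; hedge Δ=-3.0717, bond B=562.6688.
  t=3,j=2: stock 177.7073 → up 202.5863 (V=114.8000), down 152.8283 (V=149.5000). Price 108.8701; hedge Δ=-0.6974, bond B=232.7987.
  t=3,j=3: stock 235.5655 → up 268.5447 (V=157.8800), down 202.5863 (V=114.8000). Price 137.9325; hedge Δ=0.6531, bond B=-15.9247.
  t=2,j=0: stock 117.5964 → up 134.0599 (V=150.8831), down 101.1329 (V=240.4805). Price 148.8025; hedge Δ=-2.7211, bond B=468.7932.
  t=2,j=1: stock 155.8836 → up 177.7073 (V=108.8701), down 134.0599 (V=150.8831). Price 104.4291; hedge Δ=-0.9626, bond B=254.4755.
  t=2,j=2: stock 206.6364 → up 235.5655 (V=137.9325), down 177.7073 (V=108.8701). Price 121.6188; hedge Δ=0.5023, bond B=17.8248.
  t=1,j=0: stock 136.7400 → up 155.8836 (V=104.4291), down 117.5964 (V=148.8025). Price 100.6983; hedge Δ=-1.1590, bond B=259.1748.
  t=1,j=1: stock 181.2600 → up 206.6364 (V=121.6188), down 155.8836 (V=104.4291). Price 108.3301; hedge Δ=0.3387, bond B=46.9382.
  t=0,j=0: stock 159.0000 → up 181.2600 (V=108.3301), down 136.7400 (V=100.6983). Price 97.4908; hedge Δ=0.1714, bond B=70.2343.
The time-0 hedge costs 97.4908, which is the no-arbitrage price.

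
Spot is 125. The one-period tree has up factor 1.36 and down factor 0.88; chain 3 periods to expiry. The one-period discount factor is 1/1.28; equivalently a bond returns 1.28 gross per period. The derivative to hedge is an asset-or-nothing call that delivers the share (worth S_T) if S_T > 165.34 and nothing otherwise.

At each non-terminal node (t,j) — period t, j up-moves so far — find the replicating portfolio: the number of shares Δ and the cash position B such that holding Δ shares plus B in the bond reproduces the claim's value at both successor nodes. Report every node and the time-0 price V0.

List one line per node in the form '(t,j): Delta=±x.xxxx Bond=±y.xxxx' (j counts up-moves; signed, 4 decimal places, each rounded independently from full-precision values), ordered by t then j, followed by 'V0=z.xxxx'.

Risk-neutral probability p* = (R−d)/(u−d) = (1.28−0.88)/(1.36−0.88) = 0.8333.
Terminal payoffs: V(3,0)=0.0000, V(3,1)=0.0000, V(3,2)=203.4560, V(3,3)=314.4320
(2,0): S=96.8000. Δ = (V_up−V_dn)/(S_up−S_dn) = (0.0000−0.0000)/(131.6480−85.1840) = 0.0000. V = [p*·0.0000 + (1−p*)·0.0000]/1.28 = 0.0000. B = V − Δ·S = 0.0000.
(2,1): S=149.6000. Δ = (V_up−V_dn)/(S_up−S_dn) = (203.4560−0.0000)/(203.4560−131.6480) = 2.8333. V = [p*·203.4560 + (1−p*)·0.0000]/1.28 = 132.4583. B = V − Δ·S = -291.4083.
(2,2): S=231.2000. Δ = (V_up−V_dn)/(S_up−S_dn) = (314.4320−203.4560)/(314.4320−203.4560) = 1.0000. V = [p*·314.4320 + (1−p*)·203.4560]/1.28 = 231.2000. B = V − Δ·S = 0.0000.
(1,0): S=110.0000. Δ = (V_up−V_dn)/(S_up−S_dn) = (132.4583−0.0000)/(149.6000−96.8000) = 2.5087. V = [p*·132.4583 + (1−p*)·0.0000]/1.28 = 86.2359. B = V − Δ·S = -189.7190.
(1,1): S=170.0000. Δ = (V_up−V_dn)/(S_up−S_dn) = (231.2000−132.4583)/(231.2000−149.6000) = 1.2101. V = [p*·231.2000 + (1−p*)·132.4583]/1.28 = 167.7680. B = V − Δ·S = -37.9438.
(0,0): S=125.0000. Δ = (V_up−V_dn)/(S_up−S_dn) = (167.7680−86.2359)/(170.0000−110.0000) = 1.3589. V = [p*·167.7680 + (1−p*)·86.2359]/1.28 = 120.4526. B = V − Δ·S = -49.4060.
Check: Δ(0,0)·S0 + B(0,0) = 120.4526 = V0.

(0,0): Delta=1.3589 Bond=-49.4060
(1,0): Delta=2.5087 Bond=-189.7190
(1,1): Delta=1.2101 Bond=-37.9438
(2,0): Delta=0.0000 Bond=0.0000
(2,1): Delta=2.8333 Bond=-291.4083
(2,2): Delta=1.0000 Bond=0.0000
V0=120.4526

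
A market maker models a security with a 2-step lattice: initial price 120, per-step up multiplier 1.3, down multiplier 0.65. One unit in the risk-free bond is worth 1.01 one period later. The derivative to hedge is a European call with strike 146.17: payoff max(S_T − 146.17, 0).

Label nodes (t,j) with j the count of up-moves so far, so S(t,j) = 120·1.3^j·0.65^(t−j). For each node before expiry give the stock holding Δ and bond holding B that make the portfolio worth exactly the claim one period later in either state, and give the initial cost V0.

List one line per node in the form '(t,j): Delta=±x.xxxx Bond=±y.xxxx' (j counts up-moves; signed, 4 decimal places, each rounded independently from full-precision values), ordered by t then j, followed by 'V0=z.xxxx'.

(0,0): Delta=0.3981 Bond=-30.7463
(1,0): Delta=0.0000 Bond=0.0000
(1,1): Delta=0.5585 Bond=-56.0693
V0=17.0287

Risk-neutral probability p* = (R−d)/(u−d) = (1.01−0.65)/(1.3−0.65) = 0.5538.
Payoff layer (t=2): V(2,0)=0.0000, V(2,1)=0.0000, V(2,2)=56.6300
  t=1,j=0: stock 78.0000 → up 101.4000 (V=0.0000), down 50.7000 (V=0.0000). Price 0.0000; hedge Δ=0.0000, bond B=0.0000.
  t=1,j=1: stock 156.0000 → up 202.8000 (V=56.6300), down 101.4000 (V=0.0000). Price 31.0538; hedge Δ=0.5585, bond B=-56.0693.
  t=0,j=0: stock 120.0000 → up 156.0000 (V=31.0538), down 78.0000 (V=0.0000). Price 17.0287; hedge Δ=0.3981, bond B=-30.7463.
Self-financing check: at every node Δ·S+B equals the discounted successor values.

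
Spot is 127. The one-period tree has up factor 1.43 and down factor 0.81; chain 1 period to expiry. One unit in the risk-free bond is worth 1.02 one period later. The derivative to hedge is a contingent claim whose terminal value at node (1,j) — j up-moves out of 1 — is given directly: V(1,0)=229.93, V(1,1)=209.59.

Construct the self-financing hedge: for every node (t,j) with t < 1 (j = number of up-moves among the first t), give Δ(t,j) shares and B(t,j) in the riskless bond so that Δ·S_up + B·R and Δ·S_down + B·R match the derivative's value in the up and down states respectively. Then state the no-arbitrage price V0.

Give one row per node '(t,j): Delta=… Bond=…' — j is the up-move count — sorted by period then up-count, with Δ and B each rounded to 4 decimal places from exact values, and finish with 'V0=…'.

No-arbitrage ⇒ martingale measure with p* = (R−d)/(u−d) = 0.3387.
Payoff layer (t=1): V(1,0)=229.9300, V(1,1)=209.5900
  t=0,j=0: stock 127.0000 → up 181.6100 (V=209.5900), down 102.8700 (V=229.9300). Price 218.6673; hedge Δ=-0.2583, bond B=251.4738.
Self-financing check: at every node Δ·S+B equals the discounted successor values.

(0,0): Delta=-0.2583 Bond=251.4738
V0=218.6673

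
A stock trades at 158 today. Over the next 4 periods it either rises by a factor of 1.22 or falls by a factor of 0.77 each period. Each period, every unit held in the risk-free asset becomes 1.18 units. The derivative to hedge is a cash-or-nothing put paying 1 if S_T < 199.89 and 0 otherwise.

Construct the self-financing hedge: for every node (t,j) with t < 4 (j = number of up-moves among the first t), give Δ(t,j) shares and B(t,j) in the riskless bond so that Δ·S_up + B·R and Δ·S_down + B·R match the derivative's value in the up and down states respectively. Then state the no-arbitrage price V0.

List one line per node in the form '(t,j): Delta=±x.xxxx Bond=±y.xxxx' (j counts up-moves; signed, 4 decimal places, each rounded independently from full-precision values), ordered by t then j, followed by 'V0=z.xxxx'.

Since d<R<u, set p* = (R−d)/(u−d) = 0.9111; price each node as the discounted p*-expectation of its children.
Terminal values V(4,·): V(4,0)=1.0000, V(4,1)=1.0000, V(4,2)=1.0000, V(4,3)=0.0000, V(4,4)=0.0000
(3,0): S=72.1322. Δ = (V_up−V_dn)/(S_up−S_dn) = (1.0000−1.0000)/(88.0013−55.5418) = 0.0000. V = [p*·1.0000 + (1−p*)·1.0000]/1.18 = 0.8475. B = V − Δ·S = 0.8475.
(3,1): S=114.2874. Δ = (V_up−V_dn)/(S_up−S_dn) = (1.0000−1.0000)/(139.4306−88.0013) = 0.0000. V = [p*·1.0000 + (1−p*)·1.0000]/1.18 = 0.8475. B = V − Δ·S = 0.8475.
(3,2): S=181.0787. Δ = (V_up−V_dn)/(S_up−S_dn) = (0.0000−1.0000)/(220.9161−139.4306) = -0.0123. V = [p*·0.0000 + (1−p*)·1.0000]/1.18 = 0.0753. B = V − Δ·S = 2.2976.
(3,3): S=286.9040. Δ = (V_up−V_dn)/(S_up−S_dn) = (0.0000−0.0000)/(350.0229−220.9161) = 0.0000. V = [p*·0.0000 + (1−p*)·0.0000]/1.18 = 0.0000. B = V − Δ·S = 0.0000.
(2,0): S=93.6782. Δ = (V_up−V_dn)/(S_up−S_dn) = (0.8475−0.8475)/(114.2874−72.1322) = 0.0000. V = [p*·0.8475 + (1−p*)·0.8475]/1.18 = 0.7182. B = V − Δ·S = 0.7182.
(2,1): S=148.4252. Δ = (V_up−V_dn)/(S_up−S_dn) = (0.0753−0.8475)/(181.0787−114.2874) = -0.0116. V = [p*·0.0753 + (1−p*)·0.8475]/1.18 = 0.1220. B = V − Δ·S = 1.8378.
(2,2): S=235.1672. Δ = (V_up−V_dn)/(S_up−S_dn) = (0.0000−0.0753)/(286.9040−181.0787) = -0.0007. V = [p*·0.0000 + (1−p*)·0.0753]/1.18 = 0.0057. B = V − Δ·S = 0.1731.
(1,0): S=121.6600. Δ = (V_up−V_dn)/(S_up−S_dn) = (0.1220−0.7182)/(148.4252−93.6782) = -0.0109. V = [p*·0.1220 + (1−p*)·0.7182]/1.18 = 0.1483. B = V − Δ·S = 1.4732.
(1,1): S=192.7600. Δ = (V_up−V_dn)/(S_up−S_dn) = (0.0057−0.1220)/(235.1672−148.4252) = -0.0013. V = [p*·0.0057 + (1−p*)·0.1220]/1.18 = 0.0136. B = V − Δ·S = 0.2721.
(0,0): S=158.0000. Δ = (V_up−V_dn)/(S_up−S_dn) = (0.0136−0.1483)/(192.7600−121.6600) = -0.0019. V = [p*·0.0136 + (1−p*)·0.1483]/1.18 = 0.0217. B = V − Δ·S = 0.3211.
Check: Δ(0,0)·S0 + B(0,0) = 0.0217 = V0.

(0,0): Delta=-0.0019 Bond=0.3211
(1,0): Delta=-0.0109 Bond=1.4732
(1,1): Delta=-0.0013 Bond=0.2721
(2,0): Delta=0.0000 Bond=0.7182
(2,1): Delta=-0.0116 Bond=1.8378
(2,2): Delta=-0.0007 Bond=0.1731
(3,0): Delta=0.0000 Bond=0.8475
(3,1): Delta=0.0000 Bond=0.8475
(3,2): Delta=-0.0123 Bond=2.2976
(3,3): Delta=0.0000 Bond=0.0000
V0=0.0217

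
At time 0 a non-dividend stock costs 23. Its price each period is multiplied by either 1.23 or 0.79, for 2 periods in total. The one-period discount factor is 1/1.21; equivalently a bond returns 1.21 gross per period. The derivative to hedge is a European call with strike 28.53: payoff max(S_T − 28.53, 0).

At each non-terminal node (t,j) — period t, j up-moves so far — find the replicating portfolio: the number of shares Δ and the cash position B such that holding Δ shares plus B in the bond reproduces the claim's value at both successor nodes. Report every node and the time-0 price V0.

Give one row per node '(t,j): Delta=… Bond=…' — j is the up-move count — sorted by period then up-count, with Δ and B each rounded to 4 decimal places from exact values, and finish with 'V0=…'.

Since d<R<u, set p* = (R−d)/(u−d) = 0.9545; price each node as the discounted p*-expectation of its children.
Payoff layer (t=2): V(2,0)=0.0000, V(2,1)=0.0000, V(2,2)=6.2667
Node (1,0) S=18.1700: V=(p*·0.0000+(1−p*)·0.0000)/1.21=0.0000; Δ=(0.0000−0.0000)/(22.3491−14.3543)=0.0000; B=V−Δ·S=0.0000
Node (1,1) S=28.2900: V=(p*·6.2667+(1−p*)·0.0000)/1.21=4.9437; Δ=(6.2667−0.0000)/(34.7967−22.3491)=0.5034; B=V−Δ·S=-9.2988
Node (0,0) S=23.0000: V=(p*·4.9437+(1−p*)·0.0000)/1.21=3.9000; Δ=(4.9437−0.0000)/(28.2900−18.1700)=0.4885; B=V−Δ·S=-7.3357
Root portfolio cost Δ·23+B reproduces V0=3.9000.

(0,0): Delta=0.4885 Bond=-7.3357
(1,0): Delta=0.0000 Bond=0.0000
(1,1): Delta=0.5034 Bond=-9.2988
V0=3.9000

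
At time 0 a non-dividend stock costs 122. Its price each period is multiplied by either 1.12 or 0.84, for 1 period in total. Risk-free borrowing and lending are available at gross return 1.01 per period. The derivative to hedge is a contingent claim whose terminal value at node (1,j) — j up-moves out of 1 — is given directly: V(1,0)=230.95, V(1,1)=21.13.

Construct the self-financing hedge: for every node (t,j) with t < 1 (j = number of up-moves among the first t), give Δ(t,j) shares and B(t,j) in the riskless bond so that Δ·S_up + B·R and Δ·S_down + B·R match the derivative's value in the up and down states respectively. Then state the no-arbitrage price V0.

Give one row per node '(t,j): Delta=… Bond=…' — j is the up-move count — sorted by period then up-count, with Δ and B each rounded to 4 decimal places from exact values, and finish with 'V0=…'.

The replicating-portfolio and risk-neutral prices coincide; use p* = (1.01−0.84)/(1.12−0.84) = 0.6071 for the latter.
Terminal values V(1,·): V(1,0)=230.9500, V(1,1)=21.1300
(0,0): S=122.0000. Δ = (V_up−V_dn)/(S_up−S_dn) = (21.1300−230.9500)/(136.6400−102.4800) = -6.1423. V = [p*·21.1300 + (1−p*)·230.9500]/1.01 = 102.5339. B = V − Δ·S = 851.8911.
Check: Δ(0,0)·S0 + B(0,0) = 102.5339 = V0.

(0,0): Delta=-6.1423 Bond=851.8911
V0=102.5339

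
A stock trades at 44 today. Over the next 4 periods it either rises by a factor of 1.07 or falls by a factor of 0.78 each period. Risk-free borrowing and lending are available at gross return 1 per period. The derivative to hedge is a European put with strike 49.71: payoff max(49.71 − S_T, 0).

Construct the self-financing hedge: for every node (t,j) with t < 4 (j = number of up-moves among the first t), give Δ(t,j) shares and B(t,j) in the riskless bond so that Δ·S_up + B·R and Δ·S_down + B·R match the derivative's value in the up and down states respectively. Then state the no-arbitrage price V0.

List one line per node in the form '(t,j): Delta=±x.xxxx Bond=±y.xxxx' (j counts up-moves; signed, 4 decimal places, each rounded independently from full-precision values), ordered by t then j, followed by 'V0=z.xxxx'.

(0,0): Delta=-0.7275 Bond=40.3569
(1,0): Delta=-1.0000 Bond=49.7100
(1,1): Delta=-0.6643 Bond=37.3809
(2,0): Delta=-1.0000 Bond=49.7100
(2,1): Delta=-1.0000 Bond=49.7100
(2,2): Delta=-0.5864 Bond=33.4579
(3,0): Delta=-1.0000 Bond=49.7100
(3,1): Delta=-1.0000 Bond=49.7100
(3,2): Delta=-1.0000 Bond=49.7100
(3,3): Delta=-0.4905 Bond=28.2868
V0=8.3481

The replicating-portfolio and risk-neutral prices coincide; use p* = (1−0.78)/(1.07−0.78) = 0.7586 for the latter.
Terminal payoffs: V(4,0)=33.4234, V(4,1)=27.3681, V(4,2)=19.0615, V(4,3)=7.6665, V(4,4)=0.0000
Node (3,0) S=20.8803: V=(p*·27.3681+(1−p*)·33.4234)/1=28.8297; Δ=(27.3681−33.4234)/(22.3419−16.2866)=-1.0000; B=V−Δ·S=49.7100
Node (3,1) S=28.6435: V=(p*·19.0615+(1−p*)·27.3681)/1=21.0665; Δ=(19.0615−27.3681)/(30.6485−22.3419)=-1.0000; B=V−Δ·S=49.7100
Node (3,2) S=39.2930: V=(p*·7.6665+(1−p*)·19.0615)/1=10.4170; Δ=(7.6665−19.0615)/(42.0435−30.6485)=-1.0000; B=V−Δ·S=49.7100
Node (3,3) S=53.9019: V=(p*·0.0000+(1−p*)·7.6665)/1=1.8505; Δ=(0.0000−7.6665)/(57.6750−42.0435)=-0.4905; B=V−Δ·S=28.2868
Node (2,0) S=26.7696: V=(p*·21.0665+(1−p*)·28.8297)/1=22.9404; Δ=(21.0665−28.8297)/(28.6435−20.8803)=-1.0000; B=V−Δ·S=49.7100
Node (2,1) S=36.7224: V=(p*·10.4170+(1−p*)·21.0665)/1=12.9876; Δ=(10.4170−21.0665)/(39.2930−28.6435)=-1.0000; B=V−Δ·S=49.7100
Node (2,2) S=50.3756: V=(p*·1.8505+(1−p*)·10.4170)/1=3.9183; Δ=(1.8505−10.4170)/(53.9019−39.2930)=-0.5864; B=V−Δ·S=33.4579
Node (1,0) S=34.3200: V=(p*·12.9876+(1−p*)·22.9404)/1=15.3900; Δ=(12.9876−22.9404)/(36.7224−26.7696)=-1.0000; B=V−Δ·S=49.7100
Node (1,1) S=47.0800: V=(p*·3.9183+(1−p*)·12.9876)/1=6.1075; Δ=(3.9183−12.9876)/(50.3756−36.7224)=-0.6643; B=V−Δ·S=37.3809
Node (0,0) S=44.0000: V=(p*·6.1075+(1−p*)·15.3900)/1=8.3481; Δ=(6.1075−15.3900)/(47.0800−34.3200)=-0.7275; B=V−Δ·S=40.3569
Check: Δ(0,0)·S0 + B(0,0) = 8.3481 = V0.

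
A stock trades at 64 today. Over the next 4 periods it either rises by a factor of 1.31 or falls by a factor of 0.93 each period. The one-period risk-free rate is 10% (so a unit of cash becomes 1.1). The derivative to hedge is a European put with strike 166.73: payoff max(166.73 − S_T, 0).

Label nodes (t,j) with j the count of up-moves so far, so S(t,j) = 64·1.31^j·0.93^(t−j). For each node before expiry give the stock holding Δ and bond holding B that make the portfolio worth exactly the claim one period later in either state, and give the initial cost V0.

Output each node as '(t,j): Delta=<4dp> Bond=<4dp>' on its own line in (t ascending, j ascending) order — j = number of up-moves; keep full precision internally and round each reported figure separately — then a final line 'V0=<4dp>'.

(0,0): Delta=-0.9398 Bond=110.6236
(1,0): Delta=-1.0000 Bond=125.2667
(1,1): Delta=-0.8871 Bond=117.2627
(2,0): Delta=-1.0000 Bond=137.7934
(2,1): Delta=-1.0000 Bond=137.7934
(2,2): Delta=-0.7881 Bond=118.1128
(3,0): Delta=-1.0000 Bond=151.5727
(3,1): Delta=-1.0000 Bond=151.5727
(3,2): Delta=-1.0000 Bond=151.5727
(3,3): Delta=-0.6022 Bond=103.1817
V0=50.4739

Under the risk-neutral measure, an up-move has probability p* = (R−d)/(u−d) = 0.4474 and values discount at R = 1.1.
Payoff layer (t=4): V(4,0)=118.8547, V(4,1)=99.2927, V(4,2)=71.7377, V(4,3)=32.9236, V(4,4)=0.0000
  t=3,j=0: stock 51.4788 → up 67.4373 (V=99.2927), down 47.8753 (V=118.8547). Price 100.0939; hedge Δ=-1.0000, bond B=151.5727.
  t=3,j=1: stock 72.5132 → up 94.9923 (V=71.7377), down 67.4373 (V=99.2927). Price 79.0595; hedge Δ=-1.0000, bond B=151.5727.
  t=3,j=2: stock 102.1423 → up 133.8064 (V=32.9236), down 94.9923 (V=71.7377). Price 49.4305; hedge Δ=-1.0000, bond B=151.5727.
  t=3,j=3: stock 143.8778 → up 188.4799 (V=0.0000), down 133.8064 (V=32.9236). Price 16.5406; hedge Δ=-0.6022, bond B=103.1817.
  t=2,j=0: stock 55.3536 → up 72.5132 (V=79.0595), down 51.4788 (V=100.0939). Price 82.4398; hedge Δ=-1.0000, bond B=137.7934.
  t=2,j=1: stock 77.9712 → up 102.1423 (V=49.4305), down 72.5132 (V=79.0595). Price 59.8222; hedge Δ=-1.0000, bond B=137.7934.
  t=2,j=2: stock 109.8304 → up 143.8778 (V=16.5406), down 102.1423 (V=49.4305). Price 31.5605; hedge Δ=-0.7881, bond B=118.1128.
  t=1,j=0: stock 59.5200 → up 77.9712 (V=59.8222), down 55.3536 (V=82.4398). Price 65.7467; hedge Δ=-1.0000, bond B=125.2667.
  t=1,j=1: stock 83.8400 → up 109.8304 (V=31.5605), down 77.9712 (V=59.8222). Price 42.8898; hedge Δ=-0.8871, bond B=117.2627.
  t=0,j=0: stock 64.0000 → up 83.8400 (V=42.8898), down 59.5200 (V=65.7467). Price 50.4739; hedge Δ=-0.9398, bond B=110.6236.
Check: Δ(0,0)·S0 + B(0,0) = 50.4739 = V0.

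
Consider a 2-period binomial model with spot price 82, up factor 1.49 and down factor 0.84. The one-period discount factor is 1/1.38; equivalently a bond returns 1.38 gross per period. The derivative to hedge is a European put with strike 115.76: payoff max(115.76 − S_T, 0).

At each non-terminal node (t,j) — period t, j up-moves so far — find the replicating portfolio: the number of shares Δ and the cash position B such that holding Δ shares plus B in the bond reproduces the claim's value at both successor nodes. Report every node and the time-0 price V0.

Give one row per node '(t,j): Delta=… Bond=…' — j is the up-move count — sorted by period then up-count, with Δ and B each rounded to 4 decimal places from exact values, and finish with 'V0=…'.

(0,0): Delta=-0.2513 Bond=23.4154
(1,0): Delta=-1.0000 Bond=83.8841
(1,1): Delta=-0.1653 Bond=21.8082
V0=2.8092

The replicating-portfolio and risk-neutral prices coincide; use p* = (1.38−0.84)/(1.49−0.84) = 0.8308 for the latter.
Terminal payoffs: V(2,0)=57.9008, V(2,1)=13.1288, V(2,2)=0.0000
Node (1,0) S=68.8800: V=(p*·13.1288+(1−p*)·57.9008)/1.38=15.0041; Δ=(13.1288−57.9008)/(102.6312−57.8592)=-1.0000; B=V−Δ·S=83.8841
Node (1,1) S=122.1800: V=(p*·0.0000+(1−p*)·13.1288)/1.38=1.6100; Δ=(0.0000−13.1288)/(182.0482−102.6312)=-0.1653; B=V−Δ·S=21.8082
Node (0,0) S=82.0000: V=(p*·1.6100+(1−p*)·15.0041)/1.38=2.8092; Δ=(1.6100−15.0041)/(122.1800−68.8800)=-0.2513; B=V−Δ·S=23.4154
Root portfolio cost Δ·82+B reproduces V0=2.8092.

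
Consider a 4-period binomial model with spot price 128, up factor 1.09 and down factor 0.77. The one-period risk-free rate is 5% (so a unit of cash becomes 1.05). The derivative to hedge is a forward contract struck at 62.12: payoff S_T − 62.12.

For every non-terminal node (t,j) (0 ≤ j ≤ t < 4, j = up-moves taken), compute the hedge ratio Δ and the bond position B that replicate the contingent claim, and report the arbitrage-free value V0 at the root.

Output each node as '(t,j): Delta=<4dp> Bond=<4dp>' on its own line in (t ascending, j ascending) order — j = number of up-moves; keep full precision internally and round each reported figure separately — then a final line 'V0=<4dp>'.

The replicating-portfolio and risk-neutral prices coincide; use p* = (1.05−0.77)/(1.09−0.77) = 0.8750 for the latter.
At expiry t=4: V(4,0)=-17.1241, V(4,1)=1.5755, V(4,2)=28.0463, V(4,3)=65.5181, V(4,4)=118.5624
Node (3,0) S=58.4362: V=(p*·1.5755+(1−p*)·-17.1241)/1.05=-0.7257; Δ=(1.5755−-17.1241)/(63.6955−44.9959)=1.0000; B=V−Δ·S=-59.1619
Node (3,1) S=82.7214: V=(p*·28.0463+(1−p*)·1.5755)/1.05=23.5595; Δ=(28.0463−1.5755)/(90.1663−63.6955)=1.0000; B=V−Δ·S=-59.1619
Node (3,2) S=117.0991: V=(p*·65.5181+(1−p*)·28.0463)/1.05=57.9372; Δ=(65.5181−28.0463)/(127.6381−90.1663)=1.0000; B=V−Δ·S=-59.1619
Node (3,3) S=165.7637: V=(p*·118.5624+(1−p*)·65.5181)/1.05=106.6018; Δ=(118.5624−65.5181)/(180.6824−127.6381)=1.0000; B=V−Δ·S=-59.1619
Node (2,0) S=75.8912: V=(p*·23.5595+(1−p*)·-0.7257)/1.05=19.5465; Δ=(23.5595−-0.7257)/(82.7214−58.4362)=1.0000; B=V−Δ·S=-56.3447
Node (2,1) S=107.4304: V=(p*·57.9372+(1−p*)·23.5595)/1.05=51.0857; Δ=(57.9372−23.5595)/(117.0991−82.7214)=1.0000; B=V−Δ·S=-56.3447
Node (2,2) S=152.0768: V=(p*·106.6018+(1−p*)·57.9372)/1.05=95.7321; Δ=(106.6018−57.9372)/(165.7637−117.0991)=1.0000; B=V−Δ·S=-56.3447
Node (1,0) S=98.5600: V=(p*·51.0857+(1−p*)·19.5465)/1.05=44.8984; Δ=(51.0857−19.5465)/(107.4304−75.8912)=1.0000; B=V−Δ·S=-53.6616
Node (1,1) S=139.5200: V=(p*·95.7321+(1−p*)·51.0857)/1.05=85.8584; Δ=(95.7321−51.0857)/(152.0768−107.4304)=1.0000; B=V−Δ·S=-53.6616
Node (0,0) S=128.0000: V=(p*·85.8584+(1−p*)·44.8984)/1.05=76.8937; Δ=(85.8584−44.8984)/(139.5200−98.5600)=1.0000; B=V−Δ·S=-51.1063
Each (Δ,B) replicates both successor values, so the strategy is self-financing and V0 is arbitrage-free.

(0,0): Delta=1.0000 Bond=-51.1063
(1,0): Delta=1.0000 Bond=-53.6616
(1,1): Delta=1.0000 Bond=-53.6616
(2,0): Delta=1.0000 Bond=-56.3447
(2,1): Delta=1.0000 Bond=-56.3447
(2,2): Delta=1.0000 Bond=-56.3447
(3,0): Delta=1.0000 Bond=-59.1619
(3,1): Delta=1.0000 Bond=-59.1619
(3,2): Delta=1.0000 Bond=-59.1619
(3,3): Delta=1.0000 Bond=-59.1619
V0=76.8937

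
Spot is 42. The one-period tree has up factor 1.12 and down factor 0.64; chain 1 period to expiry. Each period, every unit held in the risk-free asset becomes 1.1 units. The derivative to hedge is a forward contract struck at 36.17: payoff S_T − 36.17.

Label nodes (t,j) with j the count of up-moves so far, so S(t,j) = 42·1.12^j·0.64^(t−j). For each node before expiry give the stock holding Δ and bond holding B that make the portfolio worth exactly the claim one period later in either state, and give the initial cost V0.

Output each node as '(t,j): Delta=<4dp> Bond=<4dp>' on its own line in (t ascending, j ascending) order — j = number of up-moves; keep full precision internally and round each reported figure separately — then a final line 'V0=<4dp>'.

Since d<R<u, set p* = (R−d)/(u−d) = 0.9583; price each node as the discounted p*-expectation of its children.
Terminal values V(1,·): V(1,0)=-9.2900, V(1,1)=10.8700
Node (0,0) S=42.0000: V=(p*·10.8700+(1−p*)·-9.2900)/1.1=9.1182; Δ=(10.8700−-9.2900)/(47.0400−26.8800)=1.0000; B=V−Δ·S=-32.8818
Self-financing check: at every node Δ·S+B equals the discounted successor values.

(0,0): Delta=1.0000 Bond=-32.8818
V0=9.1182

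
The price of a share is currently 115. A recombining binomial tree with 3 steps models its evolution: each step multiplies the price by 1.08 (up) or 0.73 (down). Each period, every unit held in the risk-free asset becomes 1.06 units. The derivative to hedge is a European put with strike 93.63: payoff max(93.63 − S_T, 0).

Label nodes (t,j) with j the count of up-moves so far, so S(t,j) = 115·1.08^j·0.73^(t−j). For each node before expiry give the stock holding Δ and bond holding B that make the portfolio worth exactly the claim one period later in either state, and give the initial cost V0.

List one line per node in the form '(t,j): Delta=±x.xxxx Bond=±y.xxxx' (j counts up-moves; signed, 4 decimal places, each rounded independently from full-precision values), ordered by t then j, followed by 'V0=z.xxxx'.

(0,0): Delta=-0.0669 Bond=7.9183
(1,0): Delta=-0.8702 Bond=75.8232
(1,1): Delta=-0.0340 Bond=4.3068
(2,0): Delta=-1.0000 Bond=88.3302
(2,1): Delta=-0.8648 Bond=79.8904
(2,2): Delta=0.0000 Bond=0.0000
V0=0.2205

Under the risk-neutral measure, an up-move has probability p* = (R−d)/(u−d) = 0.9429 and values discount at R = 1.06.
Terminal payoffs: V(3,0)=48.8930, V(3,1)=27.4438, V(3,2)=0.0000, V(3,3)=0.0000
  t=2,j=0: stock 61.2835 → up 66.1862 (V=27.4438), down 44.7370 (V=48.8930). Price 27.0467; hedge Δ=-1.0000, bond B=88.3302.
  t=2,j=1: stock 90.6660 → up 97.9193 (V=0.0000), down 66.1862 (V=27.4438). Price 1.4795; hedge Δ=-0.8648, bond B=79.8904.
  t=2,j=2: stock 134.1360 → up 144.8669 (V=0.0000), down 97.9193 (V=0.0000). Price 0.0000; hedge Δ=0.0000, bond B=0.0000.
  t=1,j=0: stock 83.9500 → up 90.6660 (V=1.4795), down 61.2835 (V=27.0467). Price 2.7740; hedge Δ=-0.8702, bond B=75.8232.
  t=1,j=1: stock 124.2000 → up 134.1360 (V=0.0000), down 90.6660 (V=1.4795). Price 0.0798; hedge Δ=-0.0340, bond B=4.3068.
  t=0,j=0: stock 115.0000 → up 124.2000 (V=0.0798), down 83.9500 (V=2.7740). Price 0.2205; hedge Δ=-0.0669, bond B=7.9183.
Each (Δ,B) replicates both successor values, so the strategy is self-financing and V0 is arbitrage-free.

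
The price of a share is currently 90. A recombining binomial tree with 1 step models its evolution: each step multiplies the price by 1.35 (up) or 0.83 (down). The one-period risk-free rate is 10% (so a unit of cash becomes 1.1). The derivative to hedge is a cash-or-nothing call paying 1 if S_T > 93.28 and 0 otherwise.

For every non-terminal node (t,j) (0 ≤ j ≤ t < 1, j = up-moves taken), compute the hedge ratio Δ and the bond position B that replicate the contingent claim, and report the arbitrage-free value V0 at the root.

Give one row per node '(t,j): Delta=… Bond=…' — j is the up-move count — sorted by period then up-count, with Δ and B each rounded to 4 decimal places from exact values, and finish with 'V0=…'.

(0,0): Delta=0.0214 Bond=-1.4510
V0=0.4720

Risk-neutral probability p* = (R−d)/(u−d) = (1.1−0.83)/(1.35−0.83) = 0.5192.
Terminal values V(1,·): V(1,0)=0.0000, V(1,1)=1.0000
Node (0,0) S=90.0000: V=(p*·1.0000+(1−p*)·0.0000)/1.1=0.4720; Δ=(1.0000−0.0000)/(121.5000−74.7000)=0.0214; B=V−Δ·S=-1.4510
Check: Δ(0,0)·S0 + B(0,0) = 0.4720 = V0.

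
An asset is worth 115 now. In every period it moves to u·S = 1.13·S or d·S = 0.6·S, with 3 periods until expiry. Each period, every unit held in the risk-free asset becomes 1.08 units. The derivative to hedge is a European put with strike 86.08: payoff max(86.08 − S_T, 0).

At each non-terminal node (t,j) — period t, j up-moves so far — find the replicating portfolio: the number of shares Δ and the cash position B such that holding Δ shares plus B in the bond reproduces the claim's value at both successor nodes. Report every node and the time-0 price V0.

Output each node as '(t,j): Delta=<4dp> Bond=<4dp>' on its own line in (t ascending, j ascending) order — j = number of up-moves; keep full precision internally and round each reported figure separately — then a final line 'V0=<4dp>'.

(0,0): Delta=-0.0972 Bond=11.9737
(1,0): Delta=-0.9535 Bond=72.0188
(1,1): Delta=-0.0498 Bond=6.7767
(2,0): Delta=-1.0000 Bond=79.7037
(2,1): Delta=-0.9510 Bond=77.5799
(2,2): Delta=0.0000 Bond=0.0000
V0=0.7952

The replicating-portfolio and risk-neutral prices coincide; use p* = (1.08−0.6)/(1.13−0.6) = 0.9057 for the latter.
Terminal payoffs: V(3,0)=61.2400, V(3,1)=39.2980, V(3,2)=0.0000, V(3,3)=0.0000
Node (2,0) S=41.4000: V=(p*·39.2980+(1−p*)·61.2400)/1.08=38.3037; Δ=(39.2980−61.2400)/(46.7820−24.8400)=-1.0000; B=V−Δ·S=79.7037
Node (2,1) S=77.9700: V=(p*·0.0000+(1−p*)·39.2980)/1.08=3.4327; Δ=(0.0000−39.2980)/(88.1061−46.7820)=-0.9510; B=V−Δ·S=77.5799
Node (2,2) S=146.8435: V=(p*·0.0000+(1−p*)·0.0000)/1.08=0.0000; Δ=(0.0000−0.0000)/(165.9332−88.1061)=0.0000; B=V−Δ·S=0.0000
Node (1,0) S=69.0000: V=(p*·3.4327+(1−p*)·38.3037)/1.08=6.2245; Δ=(3.4327−38.3037)/(77.9700−41.4000)=-0.9535; B=V−Δ·S=72.0188
Node (1,1) S=129.9500: V=(p*·0.0000+(1−p*)·3.4327)/1.08=0.2999; Δ=(0.0000−3.4327)/(146.8435−77.9700)=-0.0498; B=V−Δ·S=6.7767
Node (0,0) S=115.0000: V=(p*·0.2999+(1−p*)·6.2245)/1.08=0.7952; Δ=(0.2999−6.2245)/(129.9500−69.0000)=-0.0972; B=V−Δ·S=11.9737
Root portfolio cost Δ·115+B reproduces V0=0.7952.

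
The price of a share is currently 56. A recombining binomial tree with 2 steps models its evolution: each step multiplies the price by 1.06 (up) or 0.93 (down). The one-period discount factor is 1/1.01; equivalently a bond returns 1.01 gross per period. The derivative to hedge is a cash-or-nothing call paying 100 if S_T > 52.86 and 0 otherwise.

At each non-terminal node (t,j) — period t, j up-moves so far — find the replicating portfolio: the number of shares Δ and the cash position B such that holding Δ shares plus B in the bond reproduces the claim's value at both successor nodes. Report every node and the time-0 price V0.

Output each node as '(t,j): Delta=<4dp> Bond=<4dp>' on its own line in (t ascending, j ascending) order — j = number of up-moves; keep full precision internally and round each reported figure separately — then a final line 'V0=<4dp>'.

Risk-neutral probability p* = (R−d)/(u−d) = (1.01−0.93)/(1.06−0.93) = 0.6154.
Terminal values V(2,·): V(2,0)=0.0000, V(2,1)=100.0000, V(2,2)=100.0000
Node (1,0) S=52.0800: V=(p*·100.0000+(1−p*)·0.0000)/1.01=60.9292; Δ=(100.0000−0.0000)/(55.2048−48.4344)=14.7702; B=V−Δ·S=-708.3016
Node (1,1) S=59.3600: V=(p*·100.0000+(1−p*)·100.0000)/1.01=99.0099; Δ=(100.0000−100.0000)/(62.9216−55.2048)=0.0000; B=V−Δ·S=99.0099
Node (0,0) S=56.0000: V=(p*·99.0099+(1−p*)·60.9292)/1.01=83.5282; Δ=(99.0099−60.9292)/(59.3600−52.0800)=5.2309; B=V−Δ·S=-209.4005
Check: Δ(0,0)·S0 + B(0,0) = 83.5282 = V0.

(0,0): Delta=5.2309 Bond=-209.4005
(1,0): Delta=14.7702 Bond=-708.3016
(1,1): Delta=0.0000 Bond=99.0099
V0=83.5282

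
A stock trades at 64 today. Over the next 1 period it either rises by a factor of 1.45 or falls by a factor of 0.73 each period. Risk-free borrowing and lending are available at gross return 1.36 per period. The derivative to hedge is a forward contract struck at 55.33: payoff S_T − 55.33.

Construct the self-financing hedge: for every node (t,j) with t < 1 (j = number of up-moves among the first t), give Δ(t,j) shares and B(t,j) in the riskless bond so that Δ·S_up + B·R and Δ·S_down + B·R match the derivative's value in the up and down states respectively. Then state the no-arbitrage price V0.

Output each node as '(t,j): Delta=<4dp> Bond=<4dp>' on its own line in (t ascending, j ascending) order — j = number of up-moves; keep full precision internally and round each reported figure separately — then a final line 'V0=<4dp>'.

Under the risk-neutral measure, an up-move has probability p* = (R−d)/(u−d) = 0.8750 and values discount at R = 1.36.
At expiry t=1: V(1,0)=-8.6100, V(1,1)=37.4700
  t=0,j=0: stock 64.0000 → up 92.8000 (V=37.4700), down 46.7200 (V=-8.6100). Price 23.3162; hedge Δ=1.0000, bond B=-40.6838.
Self-financing check: at every node Δ·S+B equals the discounted successor values.

(0,0): Delta=1.0000 Bond=-40.6838
V0=23.3162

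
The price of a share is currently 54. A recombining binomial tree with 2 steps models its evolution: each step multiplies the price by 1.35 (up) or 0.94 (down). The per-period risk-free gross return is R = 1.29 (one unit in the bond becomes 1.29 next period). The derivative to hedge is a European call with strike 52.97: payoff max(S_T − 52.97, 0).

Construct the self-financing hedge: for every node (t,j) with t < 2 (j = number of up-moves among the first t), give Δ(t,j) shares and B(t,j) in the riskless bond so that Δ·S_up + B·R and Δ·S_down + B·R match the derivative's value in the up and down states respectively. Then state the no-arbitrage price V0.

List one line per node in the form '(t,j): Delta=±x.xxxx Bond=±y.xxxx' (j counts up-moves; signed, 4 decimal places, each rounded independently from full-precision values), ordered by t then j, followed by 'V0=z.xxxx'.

Under the risk-neutral measure, an up-move has probability p* = (R−d)/(u−d) = 0.8537 and values discount at R = 1.29.
At expiry t=2: V(2,0)=0.0000, V(2,1)=15.5560, V(2,2)=45.4450
Node (1,0) S=50.7600: V=(p*·15.5560+(1−p*)·0.0000)/1.29=10.2942; Δ=(15.5560−0.0000)/(68.5260−47.7144)=0.7475; B=V−Δ·S=-27.6473
Node (1,1) S=72.9000: V=(p*·45.4450+(1−p*)·15.5560)/1.29=31.8380; Δ=(45.4450−15.5560)/(98.4150−68.5260)=1.0000; B=V−Δ·S=-41.0620
Node (0,0) S=54.0000: V=(p*·31.8380+(1−p*)·10.2942)/1.29=22.2366; Δ=(31.8380−10.2942)/(72.9000−50.7600)=0.9731; B=V−Δ·S=-30.3092
Root portfolio cost Δ·54+B reproduces V0=22.2366.

(0,0): Delta=0.9731 Bond=-30.3092
(1,0): Delta=0.7475 Bond=-27.6473
(1,1): Delta=1.0000 Bond=-41.0620
V0=22.2366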